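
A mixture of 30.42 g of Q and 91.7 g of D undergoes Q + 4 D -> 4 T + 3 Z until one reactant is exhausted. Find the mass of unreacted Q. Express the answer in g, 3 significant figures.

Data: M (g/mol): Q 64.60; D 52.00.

n(Q) = 30.42 / 64.60 = 0.4709 mol
n(D) = 91.70 / 52.00 = 1.763 mol
n/ν for Q = 0.4709/1 = 0.4709
n/ν for D = 1.763/4 = 0.4408
Smallest n/ν is D → limiting reagent.
Q consumed = (1/4) × 1.763 = 0.4408 mol
Q remaining = 0.4709 − 0.4408 = 0.03010 mol
mass = 0.03010 × 64.60 = 1.944 g

1.94 g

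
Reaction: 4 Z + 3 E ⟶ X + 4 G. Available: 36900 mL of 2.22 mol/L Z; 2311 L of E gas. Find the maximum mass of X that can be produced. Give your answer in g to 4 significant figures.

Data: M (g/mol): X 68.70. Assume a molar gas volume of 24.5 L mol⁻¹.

1407 g

n(Z) = 2.22 × 36900/1000 = 81.92 mol
n(E) = 2311 / 24.5 = 94.33 mol
n/ν for Z = 81.92/4 = 20.48
n/ν for E = 94.33/3 = 31.44
Smallest n/ν is Z → limiting reagent.
n(X) = (1/4) × 81.92 = 20.48 mol
mass = 20.48 × 68.70 = 1407 g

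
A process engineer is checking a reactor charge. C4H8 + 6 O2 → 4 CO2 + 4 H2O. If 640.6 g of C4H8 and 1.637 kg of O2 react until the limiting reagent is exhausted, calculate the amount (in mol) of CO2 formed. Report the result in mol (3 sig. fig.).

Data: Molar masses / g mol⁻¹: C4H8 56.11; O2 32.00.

34.1 mol

n(C4H8) = 640.6 / 56.11 = 11.42 mol
n(O2) = 1.637×1000 / 32.00 = 51.16 mol
n/ν for C4H8 = 11.42/1 = 11.42
n/ν for O2 = 51.16/6 = 8.527
Smallest n/ν is O2 → limiting reagent.
n(CO2) = (4/6) × 51.16 = 34.11 mol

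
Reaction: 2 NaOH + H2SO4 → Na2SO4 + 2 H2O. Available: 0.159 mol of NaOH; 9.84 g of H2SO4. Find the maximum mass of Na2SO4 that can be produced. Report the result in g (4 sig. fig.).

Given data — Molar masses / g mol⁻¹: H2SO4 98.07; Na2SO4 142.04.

n(NaOH) = 0.1590 mol
n(H2SO4) = 9.840 / 98.07 = 0.1003 mol
n/ν → NaOH: 0.07950, H2SO4: 0.1003; NaOH is limiting.
n(Na2SO4) = (1/2) × 0.1590 = 0.07950 mol
mass = 0.07950 × 142.04 = 11.29 g

11.29 g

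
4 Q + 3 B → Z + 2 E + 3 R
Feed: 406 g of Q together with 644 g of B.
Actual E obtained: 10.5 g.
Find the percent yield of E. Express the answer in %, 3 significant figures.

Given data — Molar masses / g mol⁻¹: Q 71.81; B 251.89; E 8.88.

69.4 %

n(Q) = 406.0 / 71.81 = 5.654 mol
n(B) = 644.0 / 251.89 = 2.557 mol
n/ν for Q = 5.654/4 = 1.414
n/ν for B = 2.557/3 = 0.8523
Smallest n/ν is B → limiting reagent.
theoretical n(E) = (2/3) × 2.557 = 1.705 mol → 15.14 g
% yield = 10.5 / 15.14 × 100 = 69.35 %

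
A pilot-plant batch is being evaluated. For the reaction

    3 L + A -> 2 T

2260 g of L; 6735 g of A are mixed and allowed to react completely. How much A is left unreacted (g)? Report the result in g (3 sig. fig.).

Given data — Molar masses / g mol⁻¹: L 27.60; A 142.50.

n(L) = 2260 / 27.60 = 81.88 mol
n(A) = 6735 / 142.50 = 47.26 mol
n/ν for L = 81.88/3 = 27.29
n/ν for A = 47.26/1 = 47.26
Smallest n/ν is L → limiting reagent.
A consumed = (1/3) × 81.88 = 27.29 mol
A remaining = 47.26 − 27.29 = 19.97 mol
mass = 19.97 × 142.50 = 2846 g

2850 g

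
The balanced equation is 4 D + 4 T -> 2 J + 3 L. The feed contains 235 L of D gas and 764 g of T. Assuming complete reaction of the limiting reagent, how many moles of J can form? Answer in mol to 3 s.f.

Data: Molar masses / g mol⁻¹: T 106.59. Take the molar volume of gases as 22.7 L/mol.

3.58 mol

n(D) = 235.0 / 22.7 = 10.35 mol
n(T) = 764.0 / 106.59 = 7.168 mol
n/ν → D: 2.588, T: 1.792; T is limiting.
n(J) = (2/4) × 7.168 = 3.584 mol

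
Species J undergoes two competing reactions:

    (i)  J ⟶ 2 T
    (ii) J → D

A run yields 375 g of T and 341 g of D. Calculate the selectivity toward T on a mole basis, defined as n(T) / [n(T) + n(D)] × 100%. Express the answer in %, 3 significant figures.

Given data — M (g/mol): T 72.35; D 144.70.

n(T) = 375 / 72.35 = 5.183 mol
n(D) = 341 / 144.70 = 2.357 mol
selectivity = 5.183/(5.183+2.357) × 100 = 68.74 %

68.7 %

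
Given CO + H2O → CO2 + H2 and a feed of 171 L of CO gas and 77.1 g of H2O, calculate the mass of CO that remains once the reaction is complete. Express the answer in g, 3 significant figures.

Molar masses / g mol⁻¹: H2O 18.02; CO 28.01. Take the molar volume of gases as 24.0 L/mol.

n(CO) = 171.0 / 24.0 = 7.125 mol
n(H2O) = 77.10 / 18.02 = 4.279 mol
n/ν → CO: 7.125, H2O: 4.279; H2O is limiting.
CO consumed = (1/1) × 4.279 = 4.279 mol
CO remaining = 7.125 − 4.279 = 2.846 mol
mass = 2.846 × 28.01 = 79.72 g

79.7 g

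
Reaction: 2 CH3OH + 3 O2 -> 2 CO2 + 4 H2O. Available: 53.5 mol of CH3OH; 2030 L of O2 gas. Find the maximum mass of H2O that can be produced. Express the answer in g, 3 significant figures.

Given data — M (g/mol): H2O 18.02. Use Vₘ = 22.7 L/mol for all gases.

1930 g

n(CH3OH) = 53.50 mol
n(O2) = 2030 / 22.7 = 89.43 mol
n/ν for CH3OH = 53.50/2 = 26.75
n/ν for O2 = 89.43/3 = 29.81
Smallest n/ν is CH3OH → limiting reagent.
n(H2O) = (4/2) × 53.50 = 107.0 mol
mass = 107.0 × 18.02 = 1928 g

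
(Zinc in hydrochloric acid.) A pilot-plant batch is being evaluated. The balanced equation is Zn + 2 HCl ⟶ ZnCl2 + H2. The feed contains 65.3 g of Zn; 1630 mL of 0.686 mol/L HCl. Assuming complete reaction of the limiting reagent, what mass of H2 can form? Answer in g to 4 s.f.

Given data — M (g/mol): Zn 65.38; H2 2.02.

n(Zn) = 65.30 / 65.38 = 0.9988 mol
n(HCl) = 0.686 × 1630/1000 = 1.118 mol
n/ν for Zn = 0.9988/1 = 0.9988
n/ν for HCl = 1.118/2 = 0.5590
Smallest n/ν is HCl → limiting reagent.
n(H2) = (1/2) × 1.118 = 0.5590 mol
mass = 0.5590 × 2.02 = 1.129 g

1.129 g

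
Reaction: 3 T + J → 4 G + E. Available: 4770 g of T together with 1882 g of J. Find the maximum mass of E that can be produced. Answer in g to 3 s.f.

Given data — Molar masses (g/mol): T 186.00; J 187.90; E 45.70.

391 g

n(T) = 4770 / 186.00 = 25.65 mol
n(J) = 1882 / 187.90 = 10.02 mol
n/ν for T = 25.65/3 = 8.550
n/ν for J = 10.02/1 = 10.02
Smallest n/ν is T → limiting reagent.
n(E) = (1/3) × 25.65 = 8.550 mol
mass = 8.550 × 45.70 = 390.7 g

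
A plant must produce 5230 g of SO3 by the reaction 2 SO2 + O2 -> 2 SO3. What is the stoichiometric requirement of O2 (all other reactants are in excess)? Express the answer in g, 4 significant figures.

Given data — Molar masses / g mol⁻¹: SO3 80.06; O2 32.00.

1045 g

n(SO3) = 5230 / 80.06 = 65.33 mol
n(O2) = (1/2) × 65.33 = 32.67 mol
mass = 32.67 × 32.00 = 1045 g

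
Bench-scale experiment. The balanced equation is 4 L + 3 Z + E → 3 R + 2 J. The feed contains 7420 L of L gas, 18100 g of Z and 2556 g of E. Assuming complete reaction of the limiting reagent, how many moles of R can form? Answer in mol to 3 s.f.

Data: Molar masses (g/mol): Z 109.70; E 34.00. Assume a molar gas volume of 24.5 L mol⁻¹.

n(L) = 7420 / 24.5 = 302.9 mol
n(Z) = 18100 / 109.70 = 165.0 mol
n(E) = 2556 / 34.00 = 75.18 mol
n/ν → L: 75.73, Z: 55.00, E: 75.18; Z is limiting.
n(R) = (3/3) × 165.0 = 165.0 mol

165 mol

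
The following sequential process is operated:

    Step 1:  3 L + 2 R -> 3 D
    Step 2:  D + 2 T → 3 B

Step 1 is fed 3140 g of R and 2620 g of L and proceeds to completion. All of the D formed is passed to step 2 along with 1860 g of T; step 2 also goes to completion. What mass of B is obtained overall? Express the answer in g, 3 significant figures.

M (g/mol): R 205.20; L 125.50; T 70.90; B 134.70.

5300 g

Step 1:
n(R) = 3140 / 205.20 = 15.30 mol
n(L) = 2620 / 125.50 = 20.88 mol
n/ν → R: 7.650, L: 6.960; L is limiting.
n(D) produced = (3/3) × 20.88 = 20.88 mol
Step 2:
n(D) available = 20.88 mol
n(T) = 1860 / 70.90 = 26.23 mol
n/ν → D: 20.88, T: 13.12; T is limiting.
n(B) = (3/2) × 26.23 = 39.35 mol
mass = 39.35 × 134.70 = 5300 g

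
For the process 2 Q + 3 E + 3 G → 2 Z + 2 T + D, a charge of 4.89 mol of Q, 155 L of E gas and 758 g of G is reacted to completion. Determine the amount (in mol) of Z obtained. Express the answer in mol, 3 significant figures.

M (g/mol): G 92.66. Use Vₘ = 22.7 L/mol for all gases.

n(Q) = 4.890 mol
n(E) = 155.0 / 22.7 = 6.828 mol
n(G) = 758.0 / 92.66 = 8.180 mol
n/ν for Q = 4.890/2 = 2.445
n/ν for E = 6.828/3 = 2.276
n/ν for G = 8.180/3 = 2.727
Smallest n/ν is E → limiting reagent.
n(Z) = (2/3) × 6.828 = 4.552 mol

4.55 mol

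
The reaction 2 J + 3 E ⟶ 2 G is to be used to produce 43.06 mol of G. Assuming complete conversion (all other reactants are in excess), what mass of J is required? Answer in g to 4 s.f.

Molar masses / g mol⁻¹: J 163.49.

7040 g

n(G) = 43.06 mol
n(J) = (2/2) × 43.06 = 43.06 mol
mass = 43.06 × 163.49 = 7040 g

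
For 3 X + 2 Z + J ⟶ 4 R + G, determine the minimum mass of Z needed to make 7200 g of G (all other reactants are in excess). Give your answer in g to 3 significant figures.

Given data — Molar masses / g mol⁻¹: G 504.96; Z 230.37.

6570 g

n(G) = 7200 / 504.96 = 14.26 mol
n(Z) = (2/1) × 14.26 = 28.52 mol
mass = 28.52 × 230.37 = 6570 g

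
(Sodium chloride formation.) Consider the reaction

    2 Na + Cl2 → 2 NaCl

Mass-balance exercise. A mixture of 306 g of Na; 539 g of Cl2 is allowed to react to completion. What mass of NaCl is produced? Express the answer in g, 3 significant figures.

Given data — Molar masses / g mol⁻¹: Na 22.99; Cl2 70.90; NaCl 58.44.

n(Na) = 306.0 / 22.99 = 13.31 mol
n(Cl2) = 539.0 / 70.90 = 7.602 mol
n/ν → Na: 6.655, Cl2: 7.602; Na is limiting.
n(NaCl) = (2/2) × 13.31 = 13.31 mol
mass = 13.31 × 58.44 = 777.8 g

778 g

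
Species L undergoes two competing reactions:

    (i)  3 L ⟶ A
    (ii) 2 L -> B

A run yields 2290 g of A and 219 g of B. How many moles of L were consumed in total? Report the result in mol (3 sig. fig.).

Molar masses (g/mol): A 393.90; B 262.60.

19.1 mol

n(A) = 2290 / 393.90 = 5.814 mol
n(B) = 219 / 262.60 = 0.8340 mol
n(L) via (i) = (3/1)×5.814 = 17.44 mol
n(L) via (ii) = (2/1)×0.8340 = 1.668 mol
total n(L) = 17.44 + 1.668 = 19.11 mol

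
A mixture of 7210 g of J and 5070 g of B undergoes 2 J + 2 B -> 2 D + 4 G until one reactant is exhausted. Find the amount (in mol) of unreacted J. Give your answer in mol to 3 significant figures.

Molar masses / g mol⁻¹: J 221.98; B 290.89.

15.1 mol

n(J) = 7210 / 221.98 = 32.48 mol
n(B) = 5070 / 290.89 = 17.43 mol
n/ν → J: 16.24, B: 8.715; B is limiting.
J consumed = (2/2) × 17.43 = 17.43 mol
J remaining = 32.48 − 17.43 = 15.05 mol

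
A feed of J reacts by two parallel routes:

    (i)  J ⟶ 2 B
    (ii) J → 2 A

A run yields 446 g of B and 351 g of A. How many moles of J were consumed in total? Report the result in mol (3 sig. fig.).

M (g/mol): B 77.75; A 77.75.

5.13 mol

n(B) = 446 / 77.75 = 5.736 mol
n(A) = 351 / 77.75 = 4.514 mol
n(J) via (i) = (1/2)×5.736 = 2.868 mol
n(J) via (ii) = (1/2)×4.514 = 2.257 mol
total n(J) = 2.868 + 2.257 = 5.125 mol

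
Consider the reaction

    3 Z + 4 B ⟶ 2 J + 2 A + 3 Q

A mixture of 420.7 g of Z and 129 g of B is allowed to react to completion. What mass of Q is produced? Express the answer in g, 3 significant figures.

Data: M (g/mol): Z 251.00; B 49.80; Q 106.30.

n(Z) = 420.7 / 251.00 = 1.676 mol
n(B) = 129.0 / 49.80 = 2.590 mol
n/ν for Z = 1.676/3 = 0.5587
n/ν for B = 2.590/4 = 0.6475
Smallest n/ν is Z → limiting reagent.
n(Q) = (3/3) × 1.676 = 1.676 mol
mass = 1.676 × 106.30 = 178.2 g

178 g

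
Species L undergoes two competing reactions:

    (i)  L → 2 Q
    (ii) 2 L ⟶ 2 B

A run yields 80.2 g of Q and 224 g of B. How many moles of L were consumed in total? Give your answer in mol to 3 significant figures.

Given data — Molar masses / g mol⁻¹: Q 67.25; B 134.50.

n(Q) = 80.2 / 67.25 = 1.193 mol
n(B) = 224 / 134.50 = 1.665 mol
n(L) via (i) = (1/2)×1.193 = 0.5965 mol
n(L) via (ii) = (2/2)×1.665 = 1.665 mol
total n(L) = 0.5965 + 1.665 = 2.262 mol

2.26 mol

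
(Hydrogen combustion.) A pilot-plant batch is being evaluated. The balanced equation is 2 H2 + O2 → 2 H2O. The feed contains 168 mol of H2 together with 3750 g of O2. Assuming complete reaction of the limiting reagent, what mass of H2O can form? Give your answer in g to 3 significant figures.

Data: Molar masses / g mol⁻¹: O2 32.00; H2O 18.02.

n(H2) = 168.0 mol
n(O2) = 3750 / 32.00 = 117.2 mol
n/ν for H2 = 168.0/2 = 84.00
n/ν for O2 = 117.2/1 = 117.2
Smallest n/ν is H2 → limiting reagent.
n(H2O) = (2/2) × 168.0 = 168.0 mol
mass = 168.0 × 18.02 = 3027 g

3030 g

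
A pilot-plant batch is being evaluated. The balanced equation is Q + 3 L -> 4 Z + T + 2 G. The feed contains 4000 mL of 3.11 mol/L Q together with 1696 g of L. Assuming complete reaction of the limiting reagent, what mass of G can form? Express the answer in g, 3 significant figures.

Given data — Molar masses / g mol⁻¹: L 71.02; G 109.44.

1740 g

n(Q) = 3.11 × 4000/1000 = 12.44 mol
n(L) = 1696 / 71.02 = 23.88 mol
n/ν → Q: 12.44, L: 7.960; L is limiting.
n(G) = (2/3) × 23.88 = 15.92 mol
mass = 15.92 × 109.44 = 1742 g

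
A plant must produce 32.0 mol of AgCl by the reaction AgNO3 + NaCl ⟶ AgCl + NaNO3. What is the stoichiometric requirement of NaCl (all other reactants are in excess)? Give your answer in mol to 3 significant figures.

32.0 mol

n(AgCl) = 32.00 mol
n(NaCl) = (1/1) × 32.00 = 32.00 mol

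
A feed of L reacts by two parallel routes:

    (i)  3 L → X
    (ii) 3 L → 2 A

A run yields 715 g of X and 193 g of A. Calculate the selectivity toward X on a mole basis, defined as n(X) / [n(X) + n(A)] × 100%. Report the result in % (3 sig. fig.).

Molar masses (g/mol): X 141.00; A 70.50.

64.9 %

n(X) = 715 / 141.00 = 5.071 mol
n(A) = 193 / 70.50 = 2.738 mol
selectivity = 5.071/(5.071+2.738) × 100 = 64.94 %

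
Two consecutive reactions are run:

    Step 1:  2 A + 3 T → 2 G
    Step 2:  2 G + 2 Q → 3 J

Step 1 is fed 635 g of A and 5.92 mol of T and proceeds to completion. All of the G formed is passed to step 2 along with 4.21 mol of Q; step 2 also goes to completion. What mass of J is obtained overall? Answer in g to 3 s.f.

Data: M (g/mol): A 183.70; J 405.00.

Step 1:
n(A) = 635.0 / 183.70 = 3.457 mol
n(T) = 5.920 mol
n/ν for A = 3.457/2 = 1.729
n/ν for T = 5.920/3 = 1.973
Smallest n/ν is A → limiting reagent.
n(G) produced = (2/2) × 3.457 = 3.457 mol
Step 2:
n(G) available = 3.457 mol
n(Q) = 4.210 mol
n/ν for G = 3.457/2 = 1.729
n/ν for Q = 4.210/2 = 2.105
Smallest n/ν is G → limiting reagent.
n(J) = (3/2) × 3.457 = 5.186 mol
mass = 5.186 × 405.00 = 2100 g

2100 g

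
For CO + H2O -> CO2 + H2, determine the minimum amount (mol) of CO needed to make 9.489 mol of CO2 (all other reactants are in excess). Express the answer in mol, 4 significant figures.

n(CO2) = 9.489 mol
n(CO) = (1/1) × 9.489 = 9.489 mol

9.489 mol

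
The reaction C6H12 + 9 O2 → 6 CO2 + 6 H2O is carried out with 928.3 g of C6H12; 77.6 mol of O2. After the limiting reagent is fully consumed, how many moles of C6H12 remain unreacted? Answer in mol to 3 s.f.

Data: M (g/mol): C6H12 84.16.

2.41 mol

n(C6H12) = 928.3 / 84.16 = 11.03 mol
n(O2) = 77.60 mol
n/ν → C6H12: 11.03, O2: 8.622; O2 is limiting.
C6H12 consumed = (1/9) × 77.60 = 8.622 mol
C6H12 remaining = 11.03 − 8.622 = 2.408 mol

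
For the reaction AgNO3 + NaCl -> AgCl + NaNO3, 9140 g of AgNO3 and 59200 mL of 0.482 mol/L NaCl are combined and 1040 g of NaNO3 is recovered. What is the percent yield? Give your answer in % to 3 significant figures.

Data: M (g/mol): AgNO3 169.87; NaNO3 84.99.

42.9 %

n(AgNO3) = 9140 / 169.87 = 53.81 mol
n(NaCl) = 0.482 × 59200/1000 = 28.53 mol
n/ν → AgNO3: 53.81, NaCl: 28.53; NaCl is limiting.
theoretical n(NaNO3) = (1/1) × 28.53 = 28.53 mol → 2425 g
% yield = 1040 / 2425 × 100 = 42.89 %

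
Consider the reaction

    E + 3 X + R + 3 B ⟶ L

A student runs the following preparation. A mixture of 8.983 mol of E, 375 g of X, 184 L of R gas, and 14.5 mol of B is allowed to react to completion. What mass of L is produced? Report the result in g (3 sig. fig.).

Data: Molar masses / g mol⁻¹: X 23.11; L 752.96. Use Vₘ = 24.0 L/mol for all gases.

3640 g

n(E) = 8.983 mol
n(X) = 375.0 / 23.11 = 16.23 mol
n(R) = 184.0 / 24.0 = 7.667 mol
n(B) = 14.50 mol
n/ν → E: 8.983, X: 5.410, R: 7.667, B: 4.833; B is limiting.
n(L) = (1/3) × 14.50 = 4.833 mol
mass = 4.833 × 752.96 = 3639 g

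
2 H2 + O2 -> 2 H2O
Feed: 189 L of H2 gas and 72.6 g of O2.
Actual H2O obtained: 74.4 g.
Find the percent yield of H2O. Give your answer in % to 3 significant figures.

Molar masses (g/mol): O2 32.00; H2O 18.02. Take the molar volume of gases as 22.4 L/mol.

n(H2) = 189.0 / 22.4 = 8.438 mol
n(O2) = 72.60 / 32.00 = 2.269 mol
n/ν for H2 = 8.438/2 = 4.219
n/ν for O2 = 2.269/1 = 2.269
Smallest n/ν is O2 → limiting reagent.
theoretical n(H2O) = (2/1) × 2.269 = 4.538 mol → 81.77 g
% yield = 74.4 / 81.77 × 100 = 90.99 %

91.0 %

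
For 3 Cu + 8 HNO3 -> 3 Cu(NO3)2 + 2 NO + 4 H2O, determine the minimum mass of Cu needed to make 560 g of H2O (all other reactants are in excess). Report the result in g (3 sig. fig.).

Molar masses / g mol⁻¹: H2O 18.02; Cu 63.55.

1480 g

n(H2O) = 560 / 18.02 = 31.08 mol
n(Cu) = (3/4) × 31.08 = 23.31 mol
mass = 23.31 × 63.55 = 1481 g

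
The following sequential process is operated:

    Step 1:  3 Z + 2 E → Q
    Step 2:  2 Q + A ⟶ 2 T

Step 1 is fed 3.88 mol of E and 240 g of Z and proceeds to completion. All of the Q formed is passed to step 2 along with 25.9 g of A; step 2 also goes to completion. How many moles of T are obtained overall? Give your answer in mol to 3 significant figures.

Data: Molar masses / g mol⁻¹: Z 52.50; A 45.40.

1.14 mol

Step 1:
n(E) = 3.880 mol
n(Z) = 240.0 / 52.50 = 4.571 mol
n/ν → E: 1.940, Z: 1.524; Z is limiting.
n(Q) produced = (1/3) × 4.571 = 1.524 mol
Step 2:
n(Q) available = 1.524 mol
n(A) = 25.90 / 45.40 = 0.5705 mol
n/ν → Q: 0.7620, A: 0.5705; A is limiting.
n(T) = (2/1) × 0.5705 = 1.141 mol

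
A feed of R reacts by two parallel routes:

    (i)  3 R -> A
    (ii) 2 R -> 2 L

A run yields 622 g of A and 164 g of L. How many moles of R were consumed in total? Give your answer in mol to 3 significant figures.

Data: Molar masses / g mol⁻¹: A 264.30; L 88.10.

n(A) = 622 / 264.30 = 2.353 mol
n(L) = 164 / 88.10 = 1.862 mol
n(R) via (i) = (3/1)×2.353 = 7.059 mol
n(R) via (ii) = (2/2)×1.862 = 1.862 mol
total n(R) = 7.059 + 1.862 = 8.921 mol

8.92 mol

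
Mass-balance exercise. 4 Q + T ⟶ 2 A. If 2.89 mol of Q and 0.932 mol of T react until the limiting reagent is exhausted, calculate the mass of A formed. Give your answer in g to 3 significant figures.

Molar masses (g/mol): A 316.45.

457 g

n(Q) = 2.890 mol
n(T) = 0.9320 mol
n/ν for Q = 2.890/4 = 0.7225
n/ν for T = 0.9320/1 = 0.9320
Smallest n/ν is Q → limiting reagent.
n(A) = (2/4) × 2.890 = 1.445 mol
mass = 1.445 × 316.45 = 457.3 g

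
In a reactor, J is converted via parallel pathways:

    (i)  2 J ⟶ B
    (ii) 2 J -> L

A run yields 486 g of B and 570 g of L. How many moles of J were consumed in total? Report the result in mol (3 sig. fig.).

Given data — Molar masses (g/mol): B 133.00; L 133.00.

n(B) = 486 / 133.00 = 3.654 mol
n(L) = 570 / 133.00 = 4.286 mol
n(J) via (i) = (2/1)×3.654 = 7.308 mol
n(J) via (ii) = (2/1)×4.286 = 8.572 mol
total n(J) = 7.308 + 8.572 = 15.88 mol

15.9 mol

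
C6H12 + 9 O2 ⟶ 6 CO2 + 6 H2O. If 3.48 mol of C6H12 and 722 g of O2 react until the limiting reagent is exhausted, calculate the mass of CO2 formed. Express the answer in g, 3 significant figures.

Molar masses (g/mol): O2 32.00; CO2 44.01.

n(C6H12) = 3.480 mol
n(O2) = 722.0 / 32.00 = 22.56 mol
n/ν for C6H12 = 3.480/1 = 3.480
n/ν for O2 = 22.56/9 = 2.507
Smallest n/ν is O2 → limiting reagent.
n(CO2) = (6/9) × 22.56 = 15.04 mol
mass = 15.04 × 44.01 = 661.9 g

662 g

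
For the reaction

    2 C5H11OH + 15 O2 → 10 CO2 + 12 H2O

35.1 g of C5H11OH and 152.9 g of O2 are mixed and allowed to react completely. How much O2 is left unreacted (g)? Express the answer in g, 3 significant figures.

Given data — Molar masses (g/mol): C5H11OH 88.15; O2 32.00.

57.3 g

n(C5H11OH) = 35.10 / 88.15 = 0.3982 mol
n(O2) = 152.9 / 32.00 = 4.778 mol
n/ν for C5H11OH = 0.3982/2 = 0.1991
n/ν for O2 = 4.778/15 = 0.3185
Smallest n/ν is C5H11OH → limiting reagent.
O2 consumed = (15/2) × 0.3982 = 2.987 mol
O2 remaining = 4.778 − 2.987 = 1.791 mol
mass = 1.791 × 32.00 = 57.31 g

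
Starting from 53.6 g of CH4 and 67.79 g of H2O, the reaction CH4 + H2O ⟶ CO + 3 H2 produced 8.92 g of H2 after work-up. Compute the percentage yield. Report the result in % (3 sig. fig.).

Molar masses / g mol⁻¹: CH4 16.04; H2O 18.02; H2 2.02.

n(CH4) = 53.60 / 16.04 = 3.342 mol
n(H2O) = 67.79 / 18.02 = 3.762 mol
n/ν → CH4: 3.342, H2O: 3.762; CH4 is limiting.
theoretical n(H2) = (3/1) × 3.342 = 10.03 mol → 20.26 g
% yield = 8.92 / 20.26 × 100 = 44.03 %

44.0 %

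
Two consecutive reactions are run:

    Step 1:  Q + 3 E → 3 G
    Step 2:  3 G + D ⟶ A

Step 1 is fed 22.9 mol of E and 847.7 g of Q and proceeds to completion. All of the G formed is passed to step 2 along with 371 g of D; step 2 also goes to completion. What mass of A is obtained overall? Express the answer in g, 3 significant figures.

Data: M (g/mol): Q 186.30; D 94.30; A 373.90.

1470 g

Step 1:
n(E) = 22.90 mol
n(Q) = 847.7 / 186.30 = 4.550 mol
n/ν → E: 7.633, Q: 4.550; Q is limiting.
n(G) produced = (3/1) × 4.550 = 13.65 mol
Step 2:
n(G) available = 13.65 mol
n(D) = 371.0 / 94.30 = 3.934 mol
n/ν → G: 4.550, D: 3.934; D is limiting.
n(A) = (1/1) × 3.934 = 3.934 mol
mass = 3.934 × 373.90 = 1471 g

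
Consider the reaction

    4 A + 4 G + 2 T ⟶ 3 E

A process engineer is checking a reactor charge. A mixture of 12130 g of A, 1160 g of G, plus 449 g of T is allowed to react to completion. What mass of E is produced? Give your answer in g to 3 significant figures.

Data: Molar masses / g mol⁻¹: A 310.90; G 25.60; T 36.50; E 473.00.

8730 g

n(A) = 12130 / 310.90 = 39.02 mol
n(G) = 1160 / 25.60 = 45.31 mol
n(T) = 449.0 / 36.50 = 12.30 mol
n/ν for A = 39.02/4 = 9.755
n/ν for G = 45.31/4 = 11.33
n/ν for T = 12.30/2 = 6.150
Smallest n/ν is T → limiting reagent.
n(E) = (3/2) × 12.30 = 18.45 mol
mass = 18.45 × 473.00 = 8727 g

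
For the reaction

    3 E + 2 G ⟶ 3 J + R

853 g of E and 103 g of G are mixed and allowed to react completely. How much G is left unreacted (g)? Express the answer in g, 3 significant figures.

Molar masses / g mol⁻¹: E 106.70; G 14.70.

24.7 g

n(E) = 853.0 / 106.70 = 7.994 mol
n(G) = 103.0 / 14.70 = 7.007 mol
n/ν → E: 2.665, G: 3.504; E is limiting.
G consumed = (2/3) × 7.994 = 5.329 mol
G remaining = 7.007 − 5.329 = 1.678 mol
mass = 1.678 × 14.70 = 24.67 g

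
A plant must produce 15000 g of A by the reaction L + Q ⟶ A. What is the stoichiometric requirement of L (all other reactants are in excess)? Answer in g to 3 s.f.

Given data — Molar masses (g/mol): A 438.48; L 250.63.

n(A) = 15000 / 438.48 = 34.21 mol
n(L) = (1/1) × 34.21 = 34.21 mol
mass = 34.21 × 250.63 = 8574 g

8570 g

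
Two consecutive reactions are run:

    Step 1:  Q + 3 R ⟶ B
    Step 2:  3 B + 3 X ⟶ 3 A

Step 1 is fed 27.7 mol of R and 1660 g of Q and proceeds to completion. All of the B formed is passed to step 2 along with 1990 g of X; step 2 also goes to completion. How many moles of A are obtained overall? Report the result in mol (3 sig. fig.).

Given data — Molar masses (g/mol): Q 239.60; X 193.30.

6.93 mol

Step 1:
n(R) = 27.70 mol
n(Q) = 1660 / 239.60 = 6.928 mol
n/ν for R = 27.70/3 = 9.233
n/ν for Q = 6.928/1 = 6.928
Smallest n/ν is Q → limiting reagent.
n(B) produced = (1/1) × 6.928 = 6.928 mol
Step 2:
n(B) available = 6.928 mol
n(X) = 1990 / 193.30 = 10.29 mol
n/ν for B = 6.928/3 = 2.309
n/ν for X = 10.29/3 = 3.430
Smallest n/ν is B → limiting reagent.
n(A) = (3/3) × 6.928 = 6.928 mol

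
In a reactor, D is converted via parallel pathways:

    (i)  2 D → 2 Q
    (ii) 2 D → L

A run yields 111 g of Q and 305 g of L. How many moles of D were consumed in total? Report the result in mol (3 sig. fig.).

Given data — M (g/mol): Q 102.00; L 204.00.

n(Q) = 111 / 102.00 = 1.088 mol
n(L) = 305 / 204.00 = 1.495 mol
n(D) via (i) = (2/2)×1.088 = 1.088 mol
n(D) via (ii) = (2/1)×1.495 = 2.990 mol
total n(D) = 1.088 + 2.990 = 4.078 mol

4.08 mol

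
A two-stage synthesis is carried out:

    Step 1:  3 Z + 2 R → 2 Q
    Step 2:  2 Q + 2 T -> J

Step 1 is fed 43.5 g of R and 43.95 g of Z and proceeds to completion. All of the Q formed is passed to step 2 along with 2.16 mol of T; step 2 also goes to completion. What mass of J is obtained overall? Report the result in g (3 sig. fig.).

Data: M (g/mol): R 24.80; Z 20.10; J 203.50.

Step 1:
n(R) = 43.50 / 24.80 = 1.754 mol
n(Z) = 43.95 / 20.10 = 2.187 mol
n/ν for R = 1.754/2 = 0.8770
n/ν for Z = 2.187/3 = 0.7290
Smallest n/ν is Z → limiting reagent.
n(Q) produced = (2/3) × 2.187 = 1.458 mol
Step 2:
n(Q) available = 1.458 mol
n(T) = 2.160 mol
n/ν for Q = 1.458/2 = 0.7290
n/ν for T = 2.160/2 = 1.080
Smallest n/ν is Q → limiting reagent.
n(J) = (1/2) × 1.458 = 0.7290 mol
mass = 0.7290 × 203.50 = 148.4 g

148 g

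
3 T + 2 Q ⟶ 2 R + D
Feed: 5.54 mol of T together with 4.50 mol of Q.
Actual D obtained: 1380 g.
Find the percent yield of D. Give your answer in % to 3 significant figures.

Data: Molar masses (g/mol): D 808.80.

92.4 %

n(T) = 5.540 mol
n(Q) = 4.500 mol
n/ν → T: 1.847, Q: 2.250; T is limiting.
theoretical n(D) = (1/3) × 5.540 = 1.847 mol → 1494 g
% yield = 1380 / 1494 × 100 = 92.37 %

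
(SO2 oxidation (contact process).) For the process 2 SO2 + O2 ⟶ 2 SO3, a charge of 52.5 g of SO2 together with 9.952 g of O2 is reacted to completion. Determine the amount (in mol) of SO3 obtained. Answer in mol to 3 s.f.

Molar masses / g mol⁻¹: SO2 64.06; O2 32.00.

n(SO2) = 52.50 / 64.06 = 0.8195 mol
n(O2) = 9.952 / 32.00 = 0.3110 mol
n/ν for SO2 = 0.8195/2 = 0.4098
n/ν for O2 = 0.3110/1 = 0.3110
Smallest n/ν is O2 → limiting reagent.
n(SO3) = (2/1) × 0.3110 = 0.6220 mol

0.622 mol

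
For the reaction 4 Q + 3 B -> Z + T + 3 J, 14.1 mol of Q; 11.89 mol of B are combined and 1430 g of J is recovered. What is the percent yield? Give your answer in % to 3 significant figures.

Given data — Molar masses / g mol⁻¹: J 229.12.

59.0 %

n(Q) = 14.10 mol
n(B) = 11.89 mol
n/ν for Q = 14.10/4 = 3.525
n/ν for B = 11.89/3 = 3.963
Smallest n/ν is Q → limiting reagent.
theoretical n(J) = (3/4) × 14.10 = 10.58 mol → 2424 g
% yield = 1430 / 2424 × 100 = 58.99 %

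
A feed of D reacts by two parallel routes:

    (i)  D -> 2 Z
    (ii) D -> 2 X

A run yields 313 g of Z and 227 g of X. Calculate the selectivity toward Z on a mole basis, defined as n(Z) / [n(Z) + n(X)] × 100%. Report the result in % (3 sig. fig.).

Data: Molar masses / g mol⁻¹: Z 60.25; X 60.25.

n(Z) = 313 / 60.25 = 5.195 mol
n(X) = 227 / 60.25 = 3.768 mol
selectivity = 5.195/(5.195+3.768) × 100 = 57.96 %

58.0 %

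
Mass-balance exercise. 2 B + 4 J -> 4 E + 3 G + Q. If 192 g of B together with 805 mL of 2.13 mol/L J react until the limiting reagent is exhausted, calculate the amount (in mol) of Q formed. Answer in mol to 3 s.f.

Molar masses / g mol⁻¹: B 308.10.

0.312 mol

n(B) = 192.0 / 308.10 = 0.6232 mol
n(J) = 2.13 × 805.0/1000 = 1.715 mol
n/ν for B = 0.6232/2 = 0.3116
n/ν for J = 1.715/4 = 0.4288
Smallest n/ν is B → limiting reagent.
n(Q) = (1/2) × 0.6232 = 0.3116 mol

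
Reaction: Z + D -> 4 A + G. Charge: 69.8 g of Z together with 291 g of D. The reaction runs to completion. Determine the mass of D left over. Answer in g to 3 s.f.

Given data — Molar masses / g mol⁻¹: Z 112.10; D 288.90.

111 g

n(Z) = 69.80 / 112.10 = 0.6227 mol
n(D) = 291.0 / 288.90 = 1.007 mol
n/ν for Z = 0.6227/1 = 0.6227
n/ν for D = 1.007/1 = 1.007
Smallest n/ν is Z → limiting reagent.
D consumed = (1/1) × 0.6227 = 0.6227 mol
D remaining = 1.007 − 0.6227 = 0.3843 mol
mass = 0.3843 × 288.90 = 111.0 g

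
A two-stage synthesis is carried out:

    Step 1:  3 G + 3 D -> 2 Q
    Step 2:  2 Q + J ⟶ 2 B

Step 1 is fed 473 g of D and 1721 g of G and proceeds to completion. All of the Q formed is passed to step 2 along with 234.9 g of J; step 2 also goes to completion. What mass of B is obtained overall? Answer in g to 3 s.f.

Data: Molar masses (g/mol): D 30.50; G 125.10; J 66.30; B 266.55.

Step 1:
n(D) = 473.0 / 30.50 = 15.51 mol
n(G) = 1721 / 125.10 = 13.76 mol
n/ν for D = 15.51/3 = 5.170
n/ν for G = 13.76/3 = 4.587
Smallest n/ν is G → limiting reagent.
n(Q) produced = (2/3) × 13.76 = 9.173 mol
Step 2:
n(Q) available = 9.173 mol
n(J) = 234.9 / 66.30 = 3.543 mol
n/ν for Q = 9.173/2 = 4.587
n/ν for J = 3.543/1 = 3.543
Smallest n/ν is J → limiting reagent.
n(B) = (2/1) × 3.543 = 7.086 mol
mass = 7.086 × 266.55 = 1889 g

1890 g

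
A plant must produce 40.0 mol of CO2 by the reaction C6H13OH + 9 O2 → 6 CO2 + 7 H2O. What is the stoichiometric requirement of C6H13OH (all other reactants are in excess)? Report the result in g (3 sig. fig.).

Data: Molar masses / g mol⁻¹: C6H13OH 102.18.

681 g

n(CO2) = 40.00 mol
n(C6H13OH) = (1/6) × 40.00 = 6.667 mol
mass = 6.667 × 102.18 = 681.2 g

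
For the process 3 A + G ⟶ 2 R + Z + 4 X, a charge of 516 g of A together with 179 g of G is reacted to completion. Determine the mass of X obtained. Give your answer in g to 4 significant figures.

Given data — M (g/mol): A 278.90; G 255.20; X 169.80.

418.9 g

n(A) = 516.0 / 278.90 = 1.850 mol
n(G) = 179.0 / 255.20 = 0.7014 mol
n/ν → A: 0.6167, G: 0.7014; A is limiting.
n(X) = (4/3) × 1.850 = 2.467 mol
mass = 2.467 × 169.80 = 418.9 g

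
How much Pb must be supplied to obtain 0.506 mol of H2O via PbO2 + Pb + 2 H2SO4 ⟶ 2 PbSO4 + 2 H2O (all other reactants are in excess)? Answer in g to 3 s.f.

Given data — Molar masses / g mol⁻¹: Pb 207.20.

52.4 g

n(H2O) = 0.5060 mol
n(Pb) = (1/2) × 0.5060 = 0.2530 mol
mass = 0.2530 × 207.20 = 52.42 g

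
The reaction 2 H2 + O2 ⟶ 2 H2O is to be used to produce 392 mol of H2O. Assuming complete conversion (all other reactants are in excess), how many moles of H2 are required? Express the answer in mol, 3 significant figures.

392 mol

n(H2O) = 392.0 mol
n(H2) = (2/2) × 392.0 = 392.0 mol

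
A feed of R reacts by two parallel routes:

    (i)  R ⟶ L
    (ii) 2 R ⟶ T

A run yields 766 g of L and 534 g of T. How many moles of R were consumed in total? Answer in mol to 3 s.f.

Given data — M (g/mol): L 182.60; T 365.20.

7.12 mol

n(L) = 766 / 182.60 = 4.195 mol
n(T) = 534 / 365.20 = 1.462 mol
n(R) via (i) = (1/1)×4.195 = 4.195 mol
n(R) via (ii) = (2/1)×1.462 = 2.924 mol
total n(R) = 4.195 + 2.924 = 7.119 mol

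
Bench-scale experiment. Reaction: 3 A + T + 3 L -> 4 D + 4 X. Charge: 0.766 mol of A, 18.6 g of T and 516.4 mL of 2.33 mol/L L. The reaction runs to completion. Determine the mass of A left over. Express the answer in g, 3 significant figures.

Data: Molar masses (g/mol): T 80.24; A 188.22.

n(A) = 0.7660 mol
n(T) = 18.60 / 80.24 = 0.2318 mol
n(L) = 2.33 × 516.4/1000 = 1.203 mol
n/ν → A: 0.2553, T: 0.2318, L: 0.4010; T is limiting.
A consumed = (3/1) × 0.2318 = 0.6954 mol
A remaining = 0.7660 − 0.6954 = 0.07060 mol
mass = 0.07060 × 188.22 = 13.29 g

13.3 g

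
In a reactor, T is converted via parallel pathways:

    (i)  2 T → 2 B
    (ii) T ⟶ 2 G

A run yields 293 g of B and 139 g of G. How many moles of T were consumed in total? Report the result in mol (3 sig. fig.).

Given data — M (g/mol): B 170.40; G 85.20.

n(B) = 293 / 170.40 = 1.719 mol
n(G) = 139 / 85.20 = 1.631 mol
n(T) via (i) = (2/2)×1.719 = 1.719 mol
n(T) via (ii) = (1/2)×1.631 = 0.8155 mol
total n(T) = 1.719 + 0.8155 = 2.535 mol

2.54 mol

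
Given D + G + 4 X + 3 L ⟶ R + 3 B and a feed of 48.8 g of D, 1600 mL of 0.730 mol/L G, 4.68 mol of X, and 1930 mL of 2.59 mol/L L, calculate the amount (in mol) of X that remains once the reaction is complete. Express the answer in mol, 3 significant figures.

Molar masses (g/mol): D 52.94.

0.993 mol

n(D) = 48.80 / 52.94 = 0.9218 mol
n(G) = 0.730 × 1600/1000 = 1.168 mol
n(X) = 4.680 mol
n(L) = 2.59 × 1930/1000 = 4.999 mol
n/ν for D = 0.9218/1 = 0.9218
n/ν for G = 1.168/1 = 1.168
n/ν for X = 4.680/4 = 1.170
n/ν for L = 4.999/3 = 1.666
Smallest n/ν is D → limiting reagent.
X consumed = (4/1) × 0.9218 = 3.687 mol
X remaining = 4.680 − 3.687 = 0.9930 mol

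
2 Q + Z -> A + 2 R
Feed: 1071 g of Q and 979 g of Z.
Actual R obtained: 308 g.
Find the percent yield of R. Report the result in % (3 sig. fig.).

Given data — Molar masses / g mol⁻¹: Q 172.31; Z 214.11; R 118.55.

n(Q) = 1071 / 172.31 = 6.216 mol
n(Z) = 979.0 / 214.11 = 4.572 mol
n/ν for Q = 6.216/2 = 3.108
n/ν for Z = 4.572/1 = 4.572
Smallest n/ν is Q → limiting reagent.
theoretical n(R) = (2/2) × 6.216 = 6.216 mol → 736.9 g
% yield = 308 / 736.9 × 100 = 41.80 %

41.8 %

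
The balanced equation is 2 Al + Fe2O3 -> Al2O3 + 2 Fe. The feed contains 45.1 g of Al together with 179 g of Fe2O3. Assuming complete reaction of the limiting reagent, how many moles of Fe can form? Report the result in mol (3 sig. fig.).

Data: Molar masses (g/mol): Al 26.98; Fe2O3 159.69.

1.67 mol

n(Al) = 45.10 / 26.98 = 1.672 mol
n(Fe2O3) = 179.0 / 159.69 = 1.121 mol
n/ν → Al: 0.8360, Fe2O3: 1.121; Al is limiting.
n(Fe) = (2/2) × 1.672 = 1.672 mol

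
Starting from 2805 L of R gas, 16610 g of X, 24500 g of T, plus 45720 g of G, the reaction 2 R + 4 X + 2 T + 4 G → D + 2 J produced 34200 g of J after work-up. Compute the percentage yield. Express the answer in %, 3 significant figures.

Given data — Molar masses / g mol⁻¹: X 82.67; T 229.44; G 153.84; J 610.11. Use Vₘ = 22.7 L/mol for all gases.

n(R) = 2805 / 22.7 = 123.6 mol
n(X) = 16610 / 82.67 = 200.9 mol
n(T) = 24500 / 229.44 = 106.8 mol
n(G) = 45720 / 153.84 = 297.2 mol
n/ν for R = 123.6/2 = 61.80
n/ν for X = 200.9/4 = 50.23
n/ν for T = 106.8/2 = 53.40
n/ν for G = 297.2/4 = 74.30
Smallest n/ν is X → limiting reagent.
theoretical n(J) = (2/4) × 200.9 = 100.5 mol → 61320 g
% yield = 34200 / 61320 × 100 = 55.77 %

55.8 %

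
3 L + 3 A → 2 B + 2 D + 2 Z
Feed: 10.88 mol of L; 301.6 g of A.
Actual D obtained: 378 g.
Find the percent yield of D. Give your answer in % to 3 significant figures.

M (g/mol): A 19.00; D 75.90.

n(L) = 10.88 mol
n(A) = 301.6 / 19.00 = 15.87 mol
n/ν → L: 3.627, A: 5.290; L is limiting.
theoretical n(D) = (2/3) × 10.88 = 7.253 mol → 550.5 g
% yield = 378 / 550.5 × 100 = 68.66 %

68.7 %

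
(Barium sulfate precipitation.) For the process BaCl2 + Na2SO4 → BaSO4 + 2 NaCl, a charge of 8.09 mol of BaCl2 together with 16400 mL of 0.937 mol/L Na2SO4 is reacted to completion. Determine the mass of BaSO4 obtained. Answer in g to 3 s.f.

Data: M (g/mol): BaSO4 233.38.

n(BaCl2) = 8.090 mol
n(Na2SO4) = 0.937 × 16400/1000 = 15.37 mol
n/ν → BaCl2: 8.090, Na2SO4: 15.37; BaCl2 is limiting.
n(BaSO4) = (1/1) × 8.090 = 8.090 mol
mass = 8.090 × 233.38 = 1888 g

1890 g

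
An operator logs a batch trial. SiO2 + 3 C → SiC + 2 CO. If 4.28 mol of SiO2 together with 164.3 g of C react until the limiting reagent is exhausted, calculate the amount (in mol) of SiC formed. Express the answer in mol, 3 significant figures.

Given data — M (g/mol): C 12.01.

n(SiO2) = 4.280 mol
n(C) = 164.3 / 12.01 = 13.68 mol
n/ν for SiO2 = 4.280/1 = 4.280
n/ν for C = 13.68/3 = 4.560
Smallest n/ν is SiO2 → limiting reagent.
n(SiC) = (1/1) × 4.280 = 4.280 mol

4.28 mol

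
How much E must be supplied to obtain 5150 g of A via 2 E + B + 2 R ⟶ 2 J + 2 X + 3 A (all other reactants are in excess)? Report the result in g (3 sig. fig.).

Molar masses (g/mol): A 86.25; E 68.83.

n(A) = 5150 / 86.25 = 59.71 mol
n(E) = (2/3) × 59.71 = 39.81 mol
mass = 39.81 × 68.83 = 2740 g

2740 g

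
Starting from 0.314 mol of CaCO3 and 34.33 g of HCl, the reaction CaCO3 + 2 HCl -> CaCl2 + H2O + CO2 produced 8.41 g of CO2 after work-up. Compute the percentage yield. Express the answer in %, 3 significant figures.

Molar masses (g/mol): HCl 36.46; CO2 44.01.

60.9 %

n(CaCO3) = 0.3140 mol
n(HCl) = 34.33 / 36.46 = 0.9416 mol
n/ν for CaCO3 = 0.3140/1 = 0.3140
n/ν for HCl = 0.9416/2 = 0.4708
Smallest n/ν is CaCO3 → limiting reagent.
theoretical n(CO2) = (1/1) × 0.3140 = 0.3140 mol → 13.82 g
% yield = 8.41 / 13.82 × 100 = 60.85 %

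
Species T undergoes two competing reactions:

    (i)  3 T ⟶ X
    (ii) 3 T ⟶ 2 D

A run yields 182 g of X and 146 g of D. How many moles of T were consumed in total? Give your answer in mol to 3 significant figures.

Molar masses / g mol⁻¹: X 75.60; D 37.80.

n(X) = 182 / 75.60 = 2.407 mol
n(D) = 146 / 37.80 = 3.862 mol
n(T) via (i) = (3/1)×2.407 = 7.221 mol
n(T) via (ii) = (3/2)×3.862 = 5.793 mol
total n(T) = 7.221 + 5.793 = 13.01 mol

13.0 mol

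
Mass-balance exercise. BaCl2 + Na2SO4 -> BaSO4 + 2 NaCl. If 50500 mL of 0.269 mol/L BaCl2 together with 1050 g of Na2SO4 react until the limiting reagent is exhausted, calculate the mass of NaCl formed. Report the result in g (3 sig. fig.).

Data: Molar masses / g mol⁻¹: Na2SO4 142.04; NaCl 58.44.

n(BaCl2) = 0.269 × 50500/1000 = 13.58 mol
n(Na2SO4) = 1050 / 142.04 = 7.392 mol
n/ν for BaCl2 = 13.58/1 = 13.58
n/ν for Na2SO4 = 7.392/1 = 7.392
Smallest n/ν is Na2SO4 → limiting reagent.
n(NaCl) = (2/1) × 7.392 = 14.78 mol
mass = 14.78 × 58.44 = 863.7 g

864 g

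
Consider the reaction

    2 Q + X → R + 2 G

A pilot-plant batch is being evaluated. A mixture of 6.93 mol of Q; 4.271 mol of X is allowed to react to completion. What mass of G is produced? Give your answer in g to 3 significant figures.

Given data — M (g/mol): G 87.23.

n(Q) = 6.930 mol
n(X) = 4.271 mol
n/ν → Q: 3.465, X: 4.271; Q is limiting.
n(G) = (2/2) × 6.930 = 6.930 mol
mass = 6.930 × 87.23 = 604.5 g

605 g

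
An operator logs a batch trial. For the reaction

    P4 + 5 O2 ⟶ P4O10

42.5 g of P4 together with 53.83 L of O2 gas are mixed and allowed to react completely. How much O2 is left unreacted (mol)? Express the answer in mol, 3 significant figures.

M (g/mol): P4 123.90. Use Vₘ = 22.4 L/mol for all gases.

n(P4) = 42.50 / 123.90 = 0.3430 mol
n(O2) = 53.83 / 22.4 = 2.403 mol
n/ν for P4 = 0.3430/1 = 0.3430
n/ν for O2 = 2.403/5 = 0.4806
Smallest n/ν is P4 → limiting reagent.
O2 consumed = (5/1) × 0.3430 = 1.715 mol
O2 remaining = 2.403 − 1.715 = 0.6880 mol

0.688 mol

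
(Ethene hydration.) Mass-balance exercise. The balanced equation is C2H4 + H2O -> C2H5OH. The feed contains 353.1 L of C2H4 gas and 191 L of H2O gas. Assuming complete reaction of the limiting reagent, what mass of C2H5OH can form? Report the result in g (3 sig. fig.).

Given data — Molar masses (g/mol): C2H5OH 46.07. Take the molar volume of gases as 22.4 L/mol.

393 g

n(C2H4) = 353.1 / 22.4 = 15.76 mol
n(H2O) = 191.0 / 22.4 = 8.527 mol
n/ν → C2H4: 15.76, H2O: 8.527; H2O is limiting.
n(C2H5OH) = (1/1) × 8.527 = 8.527 mol
mass = 8.527 × 46.07 = 392.8 g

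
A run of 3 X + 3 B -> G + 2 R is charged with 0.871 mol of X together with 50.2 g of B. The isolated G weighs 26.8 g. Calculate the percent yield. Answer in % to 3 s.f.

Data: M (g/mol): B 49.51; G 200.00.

n(X) = 0.8710 mol
n(B) = 50.20 / 49.51 = 1.014 mol
n/ν for X = 0.8710/3 = 0.2903
n/ν for B = 1.014/3 = 0.3380
Smallest n/ν is X → limiting reagent.
theoretical n(G) = (1/3) × 0.8710 = 0.2903 mol → 58.06 g
% yield = 26.8 / 58.06 × 100 = 46.16 %

46.2 %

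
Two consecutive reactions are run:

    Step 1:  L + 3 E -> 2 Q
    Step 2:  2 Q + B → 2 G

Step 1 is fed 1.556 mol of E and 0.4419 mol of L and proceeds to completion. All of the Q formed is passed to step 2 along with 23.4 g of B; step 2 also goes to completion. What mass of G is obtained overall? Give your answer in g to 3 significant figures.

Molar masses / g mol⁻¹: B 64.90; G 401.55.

Step 1:
n(E) = 1.556 mol
n(L) = 0.4419 mol
n/ν for E = 1.556/3 = 0.5187
n/ν for L = 0.4419/1 = 0.4419
Smallest n/ν is L → limiting reagent.
n(Q) produced = (2/1) × 0.4419 = 0.8838 mol
Step 2:
n(Q) available = 0.8838 mol
n(B) = 23.40 / 64.90 = 0.3606 mol
n/ν for Q = 0.8838/2 = 0.4419
n/ν for B = 0.3606/1 = 0.3606
Smallest n/ν is B → limiting reagent.
n(G) = (2/1) × 0.3606 = 0.7212 mol
mass = 0.7212 × 401.55 = 289.6 g

290 g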